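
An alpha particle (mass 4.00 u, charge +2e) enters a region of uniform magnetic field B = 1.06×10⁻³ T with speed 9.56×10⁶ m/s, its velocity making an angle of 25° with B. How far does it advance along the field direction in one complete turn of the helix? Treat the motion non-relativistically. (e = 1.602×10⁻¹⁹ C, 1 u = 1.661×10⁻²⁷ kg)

p ≈ 1060 m

v∥ = v cosθ = 9.56×10⁶·cos25° ≈ 8.664×10⁶ m/s.
T = 2πm/(|q|B) = 2π(6.644×10⁻²⁷)/((3.204×10⁻¹⁹)(1.06×10⁻³)) ≈ 1.229×10⁻⁴ s.
pitch = v∥ T = (8.664×10⁶)(1.229×10⁻⁴) ≈ 1060 m.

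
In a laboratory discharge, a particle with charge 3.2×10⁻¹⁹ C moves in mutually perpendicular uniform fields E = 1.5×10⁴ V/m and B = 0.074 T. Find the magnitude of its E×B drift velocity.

v_d ≈ 2.0×10⁵ m/s

In crossed fields the guiding centre drifts at v_d = |E×B|/B² = E/B, independent of charge and mass.
v_d = 1.5×10⁴/0.074 = 2.0×10⁵ m/s.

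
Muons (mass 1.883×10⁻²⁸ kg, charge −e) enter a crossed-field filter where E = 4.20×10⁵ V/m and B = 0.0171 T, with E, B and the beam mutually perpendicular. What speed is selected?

Zero net Lorentz force requires |qE| = |q v×B|, i.e. E = vB.
v = E/B = 4.20×10⁵/0.0171 = 2.46×10⁷ m/s.

v = 2.46×10⁷ m/s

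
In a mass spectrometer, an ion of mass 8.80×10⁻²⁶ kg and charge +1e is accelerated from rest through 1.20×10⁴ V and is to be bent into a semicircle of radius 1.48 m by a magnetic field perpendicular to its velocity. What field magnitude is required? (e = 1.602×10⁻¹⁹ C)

v = √(2|q|V/m) = √(2·1.602×10⁻¹⁹·1.20×10⁴/8.80×10⁻²⁶) ≈ 2.090×10⁵ m/s.
B = mv/(|q|r) = (8.80×10⁻²⁶)(2.090×10⁵)/((1.602×10⁻¹⁹)(1.48)) ≈ 0.0776 T.

B ≈ 0.0776 T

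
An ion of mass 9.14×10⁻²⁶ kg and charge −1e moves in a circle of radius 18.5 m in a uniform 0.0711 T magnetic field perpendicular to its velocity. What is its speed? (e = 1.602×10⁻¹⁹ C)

From |q|vB = mv²/r, v = |q|Br/m.
v = (1.602×10⁻¹⁹)(0.0711)(18.5)/9.14×10⁻²⁶ ≈ 2.31×10⁶ m/s.

v ≈ 2.31×10⁶ m/s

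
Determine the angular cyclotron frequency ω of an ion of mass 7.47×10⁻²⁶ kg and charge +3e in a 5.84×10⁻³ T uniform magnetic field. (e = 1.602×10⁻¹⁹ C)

ω = |q|B/m.
ω = (4.806×10⁻¹⁹)(5.84×10⁻³)/7.47×10⁻²⁶ ≈ 3.76×10⁴ rad/s.

ω ≈ 3.76×10⁴ rad/s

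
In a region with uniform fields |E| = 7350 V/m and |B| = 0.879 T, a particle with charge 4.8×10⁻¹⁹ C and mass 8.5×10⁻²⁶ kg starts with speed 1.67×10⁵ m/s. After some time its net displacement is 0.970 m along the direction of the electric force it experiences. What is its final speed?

B does no work; ΔKE = |q|E d.
½mv_f² = ½mv₀² + |q|Ed = ½(8.5×10⁻²⁶)(1.67×10⁵)² + (4.8×10⁻¹⁹)(7350)(0.970) ≈ 1.185×10⁻¹⁵ J + 3.422×10⁻¹⁵ J ≈ 4.607×10⁻¹⁵ J.
v_f = √(2·4.607×10⁻¹⁵/8.5×10⁻²⁶) ≈ 3.29×10⁵ m/s.

v_f ≈ 3.29×10⁵ m/s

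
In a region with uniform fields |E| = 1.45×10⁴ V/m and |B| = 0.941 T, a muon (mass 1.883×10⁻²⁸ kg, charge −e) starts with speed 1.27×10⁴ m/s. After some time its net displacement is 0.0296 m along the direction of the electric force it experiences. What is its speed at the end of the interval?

v_f ≈ 8.55×10⁵ m/s

B does no work; ΔKE = |q|E d.
½mv_f² = ½mv₀² + |q|Ed = ½(1.883×10⁻²⁸)(1.27×10⁴)² + (1.602×10⁻¹⁹)(1.45×10⁴)(0.0296) ≈ 1.519×10⁻²⁰ J + 6.876×10⁻¹⁷ J ≈ 6.877×10⁻¹⁷ J.
v_f = √(2·6.877×10⁻¹⁷/1.883×10⁻²⁸) ≈ 8.55×10⁵ m/s.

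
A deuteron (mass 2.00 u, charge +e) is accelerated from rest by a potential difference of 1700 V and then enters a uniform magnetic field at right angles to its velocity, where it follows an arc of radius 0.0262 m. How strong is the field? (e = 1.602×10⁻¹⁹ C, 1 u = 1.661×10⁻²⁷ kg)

v = √(2|q|V/m) = √(2·1.602×10⁻¹⁹·1700/3.322×10⁻²⁷) ≈ 4.049×10⁵ m/s.
B = mv/(|q|r) = (3.322×10⁻²⁷)(4.049×10⁵)/((1.602×10⁻¹⁹)(0.0262)) ≈ 0.320 T.

B ≈ 0.320 T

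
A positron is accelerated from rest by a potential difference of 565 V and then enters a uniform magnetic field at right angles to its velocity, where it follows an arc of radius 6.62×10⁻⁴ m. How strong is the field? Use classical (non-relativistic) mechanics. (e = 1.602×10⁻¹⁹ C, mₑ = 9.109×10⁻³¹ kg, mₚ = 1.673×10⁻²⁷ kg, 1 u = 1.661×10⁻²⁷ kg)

B ≈ 0.121 T

v = √(2|q|V/m) = √(2·1.602×10⁻¹⁹·565/9.109×10⁻³¹) ≈ 1.410×10⁷ m/s.
B = mv/(|q|r) = (9.109×10⁻³¹)(1.410×10⁷)/((1.602×10⁻¹⁹)(6.62×10⁻⁴)) ≈ 0.121 T.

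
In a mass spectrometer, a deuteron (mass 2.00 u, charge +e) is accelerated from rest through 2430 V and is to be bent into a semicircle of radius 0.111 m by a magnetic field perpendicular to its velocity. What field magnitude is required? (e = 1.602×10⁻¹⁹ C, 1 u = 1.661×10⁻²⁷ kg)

v = √(2|q|V/m) = √(2·1.602×10⁻¹⁹·2430/3.322×10⁻²⁷) ≈ 4.841×10⁵ m/s.
B = mv/(|q|r) = (3.322×10⁻²⁷)(4.841×10⁵)/((1.602×10⁻¹⁹)(0.111)) ≈ 0.0904 T.

B ≈ 0.0904 T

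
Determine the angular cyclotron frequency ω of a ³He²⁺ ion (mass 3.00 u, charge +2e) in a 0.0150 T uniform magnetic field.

ω ≈ 9.64×10⁵ rad/s

ω = |q|B/m.
ω = (3.204×10⁻¹⁹)(0.0150)/4.983×10⁻²⁷ ≈ 9.64×10⁵ rad/s.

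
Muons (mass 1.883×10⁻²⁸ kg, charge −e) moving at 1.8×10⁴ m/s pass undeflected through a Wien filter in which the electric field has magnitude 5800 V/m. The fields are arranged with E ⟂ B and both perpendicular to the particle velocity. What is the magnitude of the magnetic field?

B = 0.32 T

Balance of forces in the selector: qE = qvB ⇒ B = E/v.
B = 5800/1.8×10⁴ = 0.32 T.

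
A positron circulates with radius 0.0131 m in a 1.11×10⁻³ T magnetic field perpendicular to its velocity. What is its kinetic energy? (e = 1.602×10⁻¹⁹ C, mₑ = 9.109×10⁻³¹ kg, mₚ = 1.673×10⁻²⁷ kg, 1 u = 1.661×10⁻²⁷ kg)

v = |q|Br/m, then KE = ½mv² = (qBr)²/(2m).
v = (1.602×10⁻¹⁹)(1.11×10⁻³)(0.0131)/9.109×10⁻³¹ ≈ 2.557×10⁶ m/s.
KE = ½(9.109×10⁻³¹)(2.557×10⁶)² ≈ 2.98×10⁻¹⁸ J = 18.6 eV.

KE ≈ 18.6 eV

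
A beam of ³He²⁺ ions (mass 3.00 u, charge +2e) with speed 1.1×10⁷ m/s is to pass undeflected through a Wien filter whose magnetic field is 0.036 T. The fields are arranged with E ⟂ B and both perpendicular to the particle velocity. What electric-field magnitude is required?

For straight-line motion qE = qvB, so E = vB.
E = 1.1×10⁷ × 0.036 = 4.0×10⁵ V/m.

E = 4.0×10⁵ V/m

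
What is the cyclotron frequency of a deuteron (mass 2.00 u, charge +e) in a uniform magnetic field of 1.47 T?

f = |q|B/(2πm).
f = (1.602×10⁻¹⁹)(1.47)/(2π·3.322×10⁻²⁷) ≈ 1.13×10⁷ Hz.

f ≈ 1.13×10⁷ Hz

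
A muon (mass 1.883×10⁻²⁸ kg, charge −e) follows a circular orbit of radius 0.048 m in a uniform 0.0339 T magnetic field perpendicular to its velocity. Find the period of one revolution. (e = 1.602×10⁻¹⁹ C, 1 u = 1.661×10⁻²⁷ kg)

T ≈ 2.18×10⁻⁷ s

The cyclotron period depends only on m, q, B: T = 2πm/(|q|B).
T = 2π(1.883×10⁻²⁸)/((1.602×10⁻¹⁹)(0.0339)) ≈ 2.18×10⁻⁷ s.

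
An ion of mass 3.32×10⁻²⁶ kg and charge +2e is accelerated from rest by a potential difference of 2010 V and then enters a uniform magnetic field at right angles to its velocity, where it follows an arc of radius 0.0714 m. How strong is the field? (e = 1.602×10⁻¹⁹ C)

B ≈ 0.286 T

v = √(2|q|V/m) = √(2·3.204×10⁻¹⁹·2010/3.32×10⁻²⁶) ≈ 1.970×10⁵ m/s.
B = mv/(|q|r) = (3.32×10⁻²⁶)(1.970×10⁵)/((3.204×10⁻¹⁹)(0.0714)) ≈ 0.286 T.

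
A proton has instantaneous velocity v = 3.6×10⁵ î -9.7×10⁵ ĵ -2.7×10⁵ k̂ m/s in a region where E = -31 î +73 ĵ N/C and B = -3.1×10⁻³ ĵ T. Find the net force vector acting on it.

v×B = (-837, 0, -1120) N/C.
E + v×B = (-868, 73.0, -1120) N/C.
F = q(E + v×B) = (1.602×10⁻¹⁹ C)·(-868, 73.0, -1120) = (-1.39×10⁻¹⁶, 1.17×10⁻¹⁷, -1.79×10⁻¹⁶) N.

F ≈ (-1.39×10⁻¹⁶, 1.17×10⁻¹⁷, -1.79×10⁻¹⁶) N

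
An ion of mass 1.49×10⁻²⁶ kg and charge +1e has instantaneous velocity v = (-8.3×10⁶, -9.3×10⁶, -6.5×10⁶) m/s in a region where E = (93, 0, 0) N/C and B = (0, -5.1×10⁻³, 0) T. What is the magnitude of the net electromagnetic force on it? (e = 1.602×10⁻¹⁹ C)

|F| ≈ 8.60×10⁻¹⁵ N

v×B = (-3.32×10⁴, 0, 4.23×10⁴) N/C.
E + v×B = (-3.31×10⁴, 0, 4.23×10⁴) N/C.
F = q(E + v×B) = (1.602×10⁻¹⁹ C)·(-3.31×10⁴, 0, 4.23×10⁴) = (-5.30×10⁻¹⁵, 0, 6.78×10⁻¹⁵) N.
|F| = 8.60×10⁻¹⁵ N.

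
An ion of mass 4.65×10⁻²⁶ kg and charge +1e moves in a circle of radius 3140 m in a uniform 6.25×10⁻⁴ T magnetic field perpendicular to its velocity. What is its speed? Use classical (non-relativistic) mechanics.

From |q|vB = mv²/r, v = |q|Br/m.
v = (1.602×10⁻¹⁹)(6.25×10⁻⁴)(3140)/4.65×10⁻²⁶ ≈ 6.76×10⁶ m/s.

v ≈ 6.76×10⁶ m/s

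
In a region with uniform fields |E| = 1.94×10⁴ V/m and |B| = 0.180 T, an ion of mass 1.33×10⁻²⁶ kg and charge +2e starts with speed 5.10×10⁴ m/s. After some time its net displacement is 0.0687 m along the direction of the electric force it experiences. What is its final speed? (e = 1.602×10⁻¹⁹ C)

B does no work; ΔKE = |q|E d.
½mv_f² = ½mv₀² + |q|Ed = ½(1.33×10⁻²⁶)(5.10×10⁴)² + (3.204×10⁻¹⁹)(1.94×10⁴)(0.0687) ≈ 1.730×10⁻¹⁷ J + 4.270×10⁻¹⁶ J ≈ 4.443×10⁻¹⁶ J.
v_f = √(2·4.443×10⁻¹⁶/1.33×10⁻²⁶) ≈ 2.58×10⁵ m/s.

v_f ≈ 2.58×10⁵ m/s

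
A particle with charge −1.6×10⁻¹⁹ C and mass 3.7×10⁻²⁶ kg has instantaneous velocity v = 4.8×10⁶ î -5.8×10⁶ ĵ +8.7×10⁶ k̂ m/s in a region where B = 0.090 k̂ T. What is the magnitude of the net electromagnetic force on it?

|F| ≈ 1.08×10⁻¹³ N

v×B = (-5.22×10⁵, -4.32×10⁵, 0) N/C.
F = q v×B = (−1.6×10⁻¹⁹ C)·(-5.22×10⁵, -4.32×10⁵, 0) = (8.35×10⁻¹⁴, 6.91×10⁻¹⁴, 0) N.
|F| = 1.08×10⁻¹³ N.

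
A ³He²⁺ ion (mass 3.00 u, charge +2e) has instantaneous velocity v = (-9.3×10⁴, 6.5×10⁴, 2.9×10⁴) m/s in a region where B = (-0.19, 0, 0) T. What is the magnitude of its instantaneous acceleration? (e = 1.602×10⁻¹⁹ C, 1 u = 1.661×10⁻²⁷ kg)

|a| ≈ 8.70×10¹¹ m/s²

v×B = (0, -5510, 1.24×10⁴) N/C.
F = q v×B = (3.204×10⁻¹⁹ C)·(0, -5510, 1.24×10⁴) = (0, -1.77×10⁻¹⁵, 3.96×10⁻¹⁵) N.
|a| = |F|/m = 4.333×10⁻¹⁵/4.983×10⁻²⁷ ≈ 8.70×10¹¹ m/s².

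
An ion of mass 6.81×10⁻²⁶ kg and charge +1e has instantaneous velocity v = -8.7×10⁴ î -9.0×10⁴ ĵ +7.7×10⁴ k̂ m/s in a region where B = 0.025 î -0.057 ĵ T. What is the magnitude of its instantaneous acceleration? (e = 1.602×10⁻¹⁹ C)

v×B = (4390, 1920, 7210) N/C.
F = q v×B = (1.602×10⁻¹⁹ C)·(4390, 1920, 7210) = (7.03×10⁻¹⁶, 3.08×10⁻¹⁶, 1.15×10⁻¹⁵) N.
|a| = |F|/m = 1.387×10⁻¹⁵/6.81×10⁻²⁶ ≈ 2.04×10¹⁰ m/s².

|a| ≈ 2.04×10¹⁰ m/s²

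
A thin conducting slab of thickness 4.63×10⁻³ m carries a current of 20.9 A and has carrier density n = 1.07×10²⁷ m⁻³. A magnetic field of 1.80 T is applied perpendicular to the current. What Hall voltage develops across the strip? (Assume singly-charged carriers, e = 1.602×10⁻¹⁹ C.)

V_H = IB/(n e t).
V_H = (20.9)(1.80)/((1.07×10²⁷)(1.602×10⁻¹⁹)(4.63×10⁻³)) ≈ 4.74×10⁻⁵ V.

V_H ≈ 4.74×10⁻⁵ V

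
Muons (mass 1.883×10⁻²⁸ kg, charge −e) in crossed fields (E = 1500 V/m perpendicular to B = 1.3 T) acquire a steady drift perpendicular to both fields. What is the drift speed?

The steady drift has the magnetic force balancing the electric force, so v_d = E/B.
v_d = 1500/1.3 = 1200 m/s.

v_d ≈ 1200 m/s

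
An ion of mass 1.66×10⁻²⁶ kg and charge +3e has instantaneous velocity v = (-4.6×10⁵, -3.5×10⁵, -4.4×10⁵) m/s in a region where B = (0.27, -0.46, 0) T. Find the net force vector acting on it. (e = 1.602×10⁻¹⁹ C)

F ≈ (-9.73×10⁻¹⁴, -5.71×10⁻¹⁴, 1.47×10⁻¹³) N

v×B = (-2.02×10⁵, -1.19×10⁵, 3.06×10⁵) N/C.
F = q v×B = (4.806×10⁻¹⁹ C)·(-2.02×10⁵, -1.19×10⁵, 3.06×10⁵) = (-9.73×10⁻¹⁴, -5.71×10⁻¹⁴, 1.47×10⁻¹³) N.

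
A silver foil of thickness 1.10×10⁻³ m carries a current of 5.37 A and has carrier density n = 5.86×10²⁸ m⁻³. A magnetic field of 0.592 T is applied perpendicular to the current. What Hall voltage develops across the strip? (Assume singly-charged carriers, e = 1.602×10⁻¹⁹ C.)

V_H = IB/(n e t).
V_H = (5.37)(0.592)/((5.86×10²⁸)(1.602×10⁻¹⁹)(1.10×10⁻³)) ≈ 3.08×10⁻⁷ V.

V_H ≈ 3.08×10⁻⁷ V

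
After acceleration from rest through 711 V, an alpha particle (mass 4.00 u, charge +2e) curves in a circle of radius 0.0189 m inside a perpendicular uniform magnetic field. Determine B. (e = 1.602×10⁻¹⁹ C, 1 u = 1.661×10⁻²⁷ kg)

B ≈ 0.287 T

v = √(2|q|V/m) = √(2·3.204×10⁻¹⁹·711/6.644×10⁻²⁷) ≈ 2.619×10⁵ m/s.
B = mv/(|q|r) = (6.644×10⁻²⁷)(2.619×10⁵)/((3.204×10⁻¹⁹)(0.0189)) ≈ 0.287 T.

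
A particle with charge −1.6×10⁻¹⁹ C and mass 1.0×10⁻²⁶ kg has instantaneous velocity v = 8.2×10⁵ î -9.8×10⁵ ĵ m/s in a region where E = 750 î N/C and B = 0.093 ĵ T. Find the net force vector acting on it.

v×B = (0, 0, 7.63×10⁴) N/C.
E + v×B = (750, 0, 7.63×10⁴) N/C.
F = q(E + v×B) = (−1.6×10⁻¹⁹ C)·(750, 0, 7.63×10⁴) = (-1.20×10⁻¹⁶, 0, -1.22×10⁻¹⁴) N.

F ≈ (-1.20×10⁻¹⁶, 0, -1.22×10⁻¹⁴) N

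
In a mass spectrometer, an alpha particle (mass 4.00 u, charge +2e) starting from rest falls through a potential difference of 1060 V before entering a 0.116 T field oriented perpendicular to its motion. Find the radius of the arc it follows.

Acceleration: |q|V = ½mv² ⇒ v = √(2|q|V/m) = √(2·3.204×10⁻¹⁹·1060/6.644×10⁻²⁷) ≈ 3.197×10⁵ m/s.
In the field: r = mv/(|q|B) = (6.644×10⁻²⁷)(3.197×10⁵)/((3.204×10⁻¹⁹)(0.116)) ≈ 0.0572 m.

r ≈ 0.0572 m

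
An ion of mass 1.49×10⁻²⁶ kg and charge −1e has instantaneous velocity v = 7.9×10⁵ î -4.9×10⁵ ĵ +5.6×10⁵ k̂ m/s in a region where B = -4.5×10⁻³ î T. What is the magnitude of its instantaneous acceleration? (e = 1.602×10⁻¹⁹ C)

|a| ≈ 3.60×10¹⁰ m/s²

v×B = (0, -2520, -2200) N/C.
F = q v×B = (−1.602×10⁻¹⁹ C)·(0, -2520, -2200) = (0, 4.04×10⁻¹⁶, 3.53×10⁻¹⁶) N.
|a| = |F|/m = 5.364×10⁻¹⁶/1.49×10⁻²⁶ ≈ 3.60×10¹⁰ m/s².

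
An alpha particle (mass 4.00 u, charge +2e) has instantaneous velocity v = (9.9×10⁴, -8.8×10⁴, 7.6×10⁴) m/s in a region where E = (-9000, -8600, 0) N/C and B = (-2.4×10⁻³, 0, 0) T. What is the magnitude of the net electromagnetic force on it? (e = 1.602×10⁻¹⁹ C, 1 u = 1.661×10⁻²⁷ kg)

v×B = (0, -182, -211) N/C.
E + v×B = (-9000, -8780, -211) N/C.
F = q(E + v×B) = (3.204×10⁻¹⁹ C)·(-9000, -8780, -211) = (-2.88×10⁻¹⁵, -2.81×10⁻¹⁵, -6.77×10⁻¹⁷) N.
|F| = 4.03×10⁻¹⁵ N.

|F| ≈ 4.03×10⁻¹⁵ N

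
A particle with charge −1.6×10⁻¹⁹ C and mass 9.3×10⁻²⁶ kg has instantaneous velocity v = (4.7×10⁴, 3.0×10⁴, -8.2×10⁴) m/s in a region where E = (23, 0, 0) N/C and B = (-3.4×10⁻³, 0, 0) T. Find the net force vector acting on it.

F ≈ (-3.68×10⁻¹⁸, -4.46×10⁻¹⁷, -1.63×10⁻¹⁷) N

v×B = (0, 279, 102) N/C.
E + v×B = (23.0, 279, 102) N/C.
F = q(E + v×B) = (−1.6×10⁻¹⁹ C)·(23.0, 279, 102) = (-3.68×10⁻¹⁸, -4.46×10⁻¹⁷, -1.63×10⁻¹⁷) N.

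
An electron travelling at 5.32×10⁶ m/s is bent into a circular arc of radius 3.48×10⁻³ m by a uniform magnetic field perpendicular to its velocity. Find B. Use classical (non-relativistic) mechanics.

From |q|vB = mv²/r, B = mv/(|q|r).
B = (9.109×10⁻³¹)(5.32×10⁶)/((1.602×10⁻¹⁹)(3.48×10⁻³)) ≈ 8.69×10⁻³ T.

B ≈ 8.69×10⁻³ T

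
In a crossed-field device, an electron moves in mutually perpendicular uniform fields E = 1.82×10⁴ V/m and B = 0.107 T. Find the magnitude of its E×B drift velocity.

v_d ≈ 1.70×10⁵ m/s

The E×B drift speed is v_d = E/B.
v_d = 1.82×10⁴/0.107 = 1.70×10⁵ m/s.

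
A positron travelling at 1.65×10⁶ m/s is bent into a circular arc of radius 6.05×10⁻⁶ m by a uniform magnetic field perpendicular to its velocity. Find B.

B ≈ 1.55 T

From |q|vB = mv²/r, B = mv/(|q|r).
B = (9.109×10⁻³¹)(1.65×10⁶)/((1.602×10⁻¹⁹)(6.05×10⁻⁶)) ≈ 1.55 T.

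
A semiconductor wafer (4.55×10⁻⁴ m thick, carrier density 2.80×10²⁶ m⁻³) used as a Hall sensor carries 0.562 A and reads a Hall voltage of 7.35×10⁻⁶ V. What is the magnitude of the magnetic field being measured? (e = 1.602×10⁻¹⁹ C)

From V_H = IB/(n e t), B = V_H n e t / I.
B = (7.35×10⁻⁶)(2.80×10²⁶)(1.602×10⁻¹⁹)(4.55×10⁻⁴)/0.562 ≈ 0.267 T.

B ≈ 0.267 T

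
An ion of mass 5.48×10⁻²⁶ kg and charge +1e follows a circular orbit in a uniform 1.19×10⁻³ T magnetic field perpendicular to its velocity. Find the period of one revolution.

T ≈ 1.81×10⁻³ s

The cyclotron period depends only on m, q, B: T = 2πm/(|q|B).
T = 2π(5.48×10⁻²⁶)/((1.602×10⁻¹⁹)(1.19×10⁻³)) ≈ 1.81×10⁻³ s.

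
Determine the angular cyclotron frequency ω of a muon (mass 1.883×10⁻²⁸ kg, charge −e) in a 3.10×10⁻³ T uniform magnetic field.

ω ≈ 2.64×10⁶ rad/s

ω = |q|B/m.
ω = (1.602×10⁻¹⁹)(3.10×10⁻³)/1.883×10⁻²⁸ ≈ 2.64×10⁶ rad/s.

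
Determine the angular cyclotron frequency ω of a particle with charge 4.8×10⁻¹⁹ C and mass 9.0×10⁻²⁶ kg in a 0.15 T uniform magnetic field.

ω ≈ 8.0×10⁵ rad/s

ω = |q|B/m.
ω = (4.8×10⁻¹⁹)(0.15)/9.0×10⁻²⁶ ≈ 8.0×10⁵ rad/s.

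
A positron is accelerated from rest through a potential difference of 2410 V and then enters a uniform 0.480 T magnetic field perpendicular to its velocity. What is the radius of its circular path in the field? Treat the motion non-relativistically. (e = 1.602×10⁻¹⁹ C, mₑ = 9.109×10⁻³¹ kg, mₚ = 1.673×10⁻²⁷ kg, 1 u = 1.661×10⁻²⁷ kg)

Acceleration: |q|V = ½mv² ⇒ v = √(2|q|V/m) = √(2·1.602×10⁻¹⁹·2410/9.109×10⁻³¹) ≈ 2.912×10⁷ m/s.
In the field: r = mv/(|q|B) = (9.109×10⁻³¹)(2.912×10⁷)/((1.602×10⁻¹⁹)(0.480)) ≈ 3.45×10⁻⁴ m.

r ≈ 3.45×10⁻⁴ m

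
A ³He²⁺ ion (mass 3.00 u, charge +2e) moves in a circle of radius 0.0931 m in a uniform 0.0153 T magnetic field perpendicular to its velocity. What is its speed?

v ≈ 9.16×10⁴ m/s

From |q|vB = mv²/r, v = |q|Br/m.
v = (3.204×10⁻¹⁹)(0.0153)(0.0931)/4.983×10⁻²⁷ ≈ 9.16×10⁴ m/s.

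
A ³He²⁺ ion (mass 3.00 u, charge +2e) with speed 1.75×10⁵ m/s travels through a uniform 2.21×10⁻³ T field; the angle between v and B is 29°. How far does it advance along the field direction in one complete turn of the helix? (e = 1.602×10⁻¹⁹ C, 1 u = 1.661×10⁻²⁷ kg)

v∥ = v cosθ = 1.75×10⁵·cos29° ≈ 1.531×10⁵ m/s.
T = 2πm/(|q|B) = 2π(4.983×10⁻²⁷)/((3.204×10⁻¹⁹)(2.21×10⁻³)) ≈ 4.422×10⁻⁵ s.
pitch = v∥ T = (1.531×10⁵)(4.422×10⁻⁵) ≈ 6.77 m.

p ≈ 6.77 m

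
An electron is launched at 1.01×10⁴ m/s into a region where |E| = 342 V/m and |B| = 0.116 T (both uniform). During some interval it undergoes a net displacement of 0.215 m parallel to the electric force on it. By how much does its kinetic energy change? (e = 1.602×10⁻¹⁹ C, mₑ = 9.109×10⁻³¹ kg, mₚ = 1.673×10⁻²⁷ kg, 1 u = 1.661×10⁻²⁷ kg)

The magnetic force is always ⟂ v and does no work; only the electric force changes KE.
ΔKE = F_E · d = |q|E d = (1.602×10⁻¹⁹)(342)(0.215) ≈ 1.18×10⁻¹⁷ J.

ΔKE ≈ 1.18×10⁻¹⁷ J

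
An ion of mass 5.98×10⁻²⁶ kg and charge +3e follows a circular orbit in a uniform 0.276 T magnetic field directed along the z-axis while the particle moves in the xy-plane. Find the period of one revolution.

The cyclotron period depends only on m, q, B: T = 2πm/(|q|B).
T = 2π(5.98×10⁻²⁶)/((4.806×10⁻¹⁹)(0.276)) ≈ 2.83×10⁻⁶ s.

T ≈ 2.83×10⁻⁶ s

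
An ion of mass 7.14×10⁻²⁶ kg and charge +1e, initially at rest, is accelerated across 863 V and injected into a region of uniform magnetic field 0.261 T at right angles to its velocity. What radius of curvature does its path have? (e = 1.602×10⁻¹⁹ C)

Acceleration: |q|V = ½mv² ⇒ v = √(2|q|V/m) = √(2·1.602×10⁻¹⁹·863/7.14×10⁻²⁶) ≈ 6.223×10⁴ m/s.
In the field: r = mv/(|q|B) = (7.14×10⁻²⁶)(6.223×10⁴)/((1.602×10⁻¹⁹)(0.261)) ≈ 0.106 m.

r ≈ 0.106 m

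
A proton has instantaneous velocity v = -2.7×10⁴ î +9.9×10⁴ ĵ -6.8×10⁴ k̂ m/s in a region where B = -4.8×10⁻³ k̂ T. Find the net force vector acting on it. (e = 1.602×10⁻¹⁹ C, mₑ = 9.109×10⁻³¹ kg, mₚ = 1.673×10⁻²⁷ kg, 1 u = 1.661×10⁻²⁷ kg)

F ≈ (-7.61×10⁻¹⁷, -2.08×10⁻¹⁷, 0) N

v×B = (-475, -130, 0) N/C.
F = q v×B = (1.602×10⁻¹⁹ C)·(-475, -130, 0) = (-7.61×10⁻¹⁷, -2.08×10⁻¹⁷, 0) N.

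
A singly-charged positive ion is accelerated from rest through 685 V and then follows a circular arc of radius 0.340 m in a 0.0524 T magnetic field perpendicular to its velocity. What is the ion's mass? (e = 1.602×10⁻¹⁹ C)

m ≈ 3.71×10⁻²⁶ kg

Combine |q|V = ½mv² and r = mv/(|q|B): eliminate v to get m = qB²r²/(2V).
m = (1.602×10⁻¹⁹)(0.0524)²(0.340)²/(2·685) ≈ 3.71×10⁻²⁶ kg.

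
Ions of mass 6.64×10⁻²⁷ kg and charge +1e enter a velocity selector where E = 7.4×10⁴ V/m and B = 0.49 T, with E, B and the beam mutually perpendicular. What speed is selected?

v = 1.5×10⁵ m/s

For undeflected motion the electric and magnetic forces balance: qE = qvB.
v = E/B = 7.4×10⁴/0.49 = 1.5×10⁵ m/s.
The result is independent of the particle's charge and mass.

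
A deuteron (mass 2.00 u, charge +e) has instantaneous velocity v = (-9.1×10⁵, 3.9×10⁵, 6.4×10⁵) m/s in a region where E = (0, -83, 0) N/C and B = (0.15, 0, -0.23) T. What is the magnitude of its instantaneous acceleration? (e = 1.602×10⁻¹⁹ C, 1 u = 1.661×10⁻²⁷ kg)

|a| ≈ 7.52×10¹² m/s²

v×B = (-8.97×10⁴, -1.13×10⁵, -5.85×10⁴) N/C.
E + v×B = (-8.97×10⁴, -1.13×10⁵, -5.85×10⁴) N/C.
F = q(E + v×B) = (1.602×10⁻¹⁹ C)·(-8.97×10⁴, -1.13×10⁵, -5.85×10⁴) = (-1.44×10⁻¹⁴, -1.82×10⁻¹⁴, -9.37×10⁻¹⁵) N.
|a| = |F|/m = 2.499×10⁻¹⁴/3.322×10⁻²⁷ ≈ 7.52×10¹² m/s².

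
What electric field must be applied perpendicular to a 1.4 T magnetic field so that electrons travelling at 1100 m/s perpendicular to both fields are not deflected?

For straight-line motion qE = qvB, so E = vB.
E = 1100 × 1.4 = 1500 V/m.

E = 1500 V/m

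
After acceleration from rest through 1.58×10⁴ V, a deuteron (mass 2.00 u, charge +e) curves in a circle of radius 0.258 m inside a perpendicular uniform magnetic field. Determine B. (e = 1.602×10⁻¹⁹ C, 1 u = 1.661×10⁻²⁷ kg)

v = √(2|q|V/m) = √(2·1.602×10⁻¹⁹·1.58×10⁴/3.322×10⁻²⁷) ≈ 1.234×10⁶ m/s.
B = mv/(|q|r) = (3.322×10⁻²⁷)(1.234×10⁶)/((1.602×10⁻¹⁹)(0.258)) ≈ 0.0992 T.

B ≈ 0.0992 T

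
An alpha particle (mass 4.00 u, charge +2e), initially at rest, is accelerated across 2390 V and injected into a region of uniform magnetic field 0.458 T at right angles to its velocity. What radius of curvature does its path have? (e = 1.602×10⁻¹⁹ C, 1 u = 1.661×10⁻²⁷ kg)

Acceleration: |q|V = ½mv² ⇒ v = √(2|q|V/m) = √(2·3.204×10⁻¹⁹·2390/6.644×10⁻²⁷) ≈ 4.801×10⁵ m/s.
In the field: r = mv/(|q|B) = (6.644×10⁻²⁷)(4.801×10⁵)/((3.204×10⁻¹⁹)(0.458)) ≈ 0.0217 m.

r ≈ 0.0217 m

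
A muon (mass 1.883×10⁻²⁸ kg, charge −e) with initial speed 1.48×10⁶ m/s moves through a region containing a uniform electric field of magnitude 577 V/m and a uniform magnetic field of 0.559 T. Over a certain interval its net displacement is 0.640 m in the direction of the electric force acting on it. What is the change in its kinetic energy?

ΔKE ≈ 5.92×10⁻¹⁷ J

The magnetic force is always ⟂ v and does no work; only the electric force changes KE.
ΔKE = F_E · d = |q|E d = (1.602×10⁻¹⁹)(577)(0.640) ≈ 5.92×10⁻¹⁷ J.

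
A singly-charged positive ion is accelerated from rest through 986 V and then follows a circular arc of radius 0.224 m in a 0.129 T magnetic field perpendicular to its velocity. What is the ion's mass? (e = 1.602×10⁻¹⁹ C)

Combine |q|V = ½mv² and r = mv/(|q|B): eliminate v to get m = qB²r²/(2V).
m = (1.602×10⁻¹⁹)(0.129)²(0.224)²/(2·986) ≈ 6.78×10⁻²⁶ kg.

m ≈ 6.78×10⁻²⁶ kg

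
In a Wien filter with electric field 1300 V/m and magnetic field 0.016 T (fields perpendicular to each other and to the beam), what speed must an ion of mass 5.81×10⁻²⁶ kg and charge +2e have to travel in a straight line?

For undeflected motion the electric and magnetic forces balance: qE = qvB.
v = E/B = 1300/0.016 = 8.1×10⁴ m/s.

v = 8.1×10⁴ m/s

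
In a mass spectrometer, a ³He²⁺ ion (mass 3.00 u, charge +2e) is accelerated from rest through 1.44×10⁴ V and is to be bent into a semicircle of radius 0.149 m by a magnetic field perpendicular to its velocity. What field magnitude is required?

B ≈ 0.142 T

v = √(2|q|V/m) = √(2·3.204×10⁻¹⁹·1.44×10⁴/4.983×10⁻²⁷) ≈ 1.361×10⁶ m/s.
B = mv/(|q|r) = (4.983×10⁻²⁷)(1.361×10⁶)/((3.204×10⁻¹⁹)(0.149)) ≈ 0.142 T.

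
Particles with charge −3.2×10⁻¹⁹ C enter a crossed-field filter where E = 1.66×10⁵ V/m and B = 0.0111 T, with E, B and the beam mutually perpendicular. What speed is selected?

v = 1.50×10⁷ m/s

Zero net Lorentz force requires |qE| = |q v×B|, i.e. E = vB.
v = E/B = 1.66×10⁵/0.0111 = 1.50×10⁷ m/s.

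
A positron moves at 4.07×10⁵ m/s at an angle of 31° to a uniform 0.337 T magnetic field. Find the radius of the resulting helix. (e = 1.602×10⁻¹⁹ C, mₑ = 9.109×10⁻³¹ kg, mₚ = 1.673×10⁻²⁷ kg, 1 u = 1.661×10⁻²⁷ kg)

v⊥ = v sinθ = 4.07×10⁵·sin31° ≈ 2.096×10⁵ m/s.
r = m v⊥/(|q|B) = (9.109×10⁻³¹)(2.096×10⁵)/((1.602×10⁻¹⁹)(0.337)) ≈ 3.54×10⁻⁶ m.

r ≈ 3.54×10⁻⁶ m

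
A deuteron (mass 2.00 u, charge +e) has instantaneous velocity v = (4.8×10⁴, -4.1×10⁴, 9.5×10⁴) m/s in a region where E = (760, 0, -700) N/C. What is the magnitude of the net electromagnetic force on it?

|F| ≈ 1.66×10⁻¹⁶ N

Only an electric field acts, so F = qE = (1.602×10⁻¹⁹ C)·(760, 0, -700) = (1.22×10⁻¹⁶, 0, -1.12×10⁻¹⁶) N.
|F| = 1.66×10⁻¹⁶ N.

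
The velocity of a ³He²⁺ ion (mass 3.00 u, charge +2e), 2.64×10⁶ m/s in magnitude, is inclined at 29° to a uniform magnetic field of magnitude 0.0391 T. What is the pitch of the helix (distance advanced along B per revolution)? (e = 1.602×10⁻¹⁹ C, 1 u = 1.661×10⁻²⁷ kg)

v∥ = v cosθ = 2.64×10⁶·cos29° ≈ 2.309×10⁶ m/s.
T = 2πm/(|q|B) = 2π(4.983×10⁻²⁷)/((3.204×10⁻¹⁹)(0.0391)) ≈ 2.499×10⁻⁶ s.
pitch = v∥ T = (2.309×10⁶)(2.499×10⁻⁶) ≈ 5.77 m.

p ≈ 5.77 m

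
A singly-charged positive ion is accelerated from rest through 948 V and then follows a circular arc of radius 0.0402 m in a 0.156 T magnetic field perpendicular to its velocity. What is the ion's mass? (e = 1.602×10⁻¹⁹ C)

m ≈ 3.32×10⁻²⁷ kg

Combine |q|V = ½mv² and r = mv/(|q|B): eliminate v to get m = qB²r²/(2V).
m = (1.602×10⁻¹⁹)(0.156)²(0.0402)²/(2·948) ≈ 3.32×10⁻²⁷ kg.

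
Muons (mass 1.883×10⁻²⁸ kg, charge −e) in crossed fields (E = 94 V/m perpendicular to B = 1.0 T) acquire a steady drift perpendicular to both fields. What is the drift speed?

The steady drift has the magnetic force balancing the electric force, so v_d = E/B.
v_d = 94/1.0 = 94 m/s.

v_d ≈ 94 m/s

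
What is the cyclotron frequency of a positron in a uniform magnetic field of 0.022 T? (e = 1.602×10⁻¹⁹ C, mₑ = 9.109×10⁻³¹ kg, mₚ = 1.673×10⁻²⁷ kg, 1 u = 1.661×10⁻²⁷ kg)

f = |q|B/(2πm).
f = (1.602×10⁻¹⁹)(0.022)/(2π·9.109×10⁻³¹) ≈ 6.2×10⁸ Hz.

f ≈ 6.2×10⁸ Hz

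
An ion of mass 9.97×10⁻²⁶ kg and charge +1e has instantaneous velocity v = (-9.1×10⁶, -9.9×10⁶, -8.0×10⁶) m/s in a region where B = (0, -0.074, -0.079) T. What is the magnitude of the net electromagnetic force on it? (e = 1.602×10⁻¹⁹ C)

v×B = (1.90×10⁵, -7.19×10⁵, 6.73×10⁵) N/C.
F = q v×B = (1.602×10⁻¹⁹ C)·(1.90×10⁵, -7.19×10⁵, 6.73×10⁵) = (3.05×10⁻¹⁴, -1.15×10⁻¹³, 1.08×10⁻¹³) N.
|F| = 1.61×10⁻¹³ N.

|F| ≈ 1.61×10⁻¹³ N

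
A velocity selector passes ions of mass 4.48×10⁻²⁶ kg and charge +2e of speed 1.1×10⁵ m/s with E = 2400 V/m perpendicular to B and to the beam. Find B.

B = 0.022 T

Balance of forces in the selector: qE = qvB ⇒ B = E/v.
B = 2400/1.1×10⁵ = 0.022 T.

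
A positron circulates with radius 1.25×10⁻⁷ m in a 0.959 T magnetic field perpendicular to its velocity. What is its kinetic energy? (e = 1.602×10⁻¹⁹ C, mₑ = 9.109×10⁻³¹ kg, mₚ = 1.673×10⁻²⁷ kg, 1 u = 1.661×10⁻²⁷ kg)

v = |q|Br/m, then KE = ½mv² = (qBr)²/(2m).
v = (1.602×10⁻¹⁹)(0.959)(1.25×10⁻⁷)/9.109×10⁻³¹ ≈ 2.108×10⁴ m/s.
KE = ½(9.109×10⁻³¹)(2.108×10⁴)² ≈ 2.02×10⁻²² J.

KE ≈ 2.02×10⁻²² J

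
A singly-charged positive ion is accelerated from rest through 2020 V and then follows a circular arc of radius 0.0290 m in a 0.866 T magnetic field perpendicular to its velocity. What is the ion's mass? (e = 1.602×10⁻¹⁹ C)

m ≈ 2.50×10⁻²⁶ kg

Combine |q|V = ½mv² and r = mv/(|q|B): eliminate v to get m = qB²r²/(2V).
m = (1.602×10⁻¹⁹)(0.866)²(0.0290)²/(2·2020) ≈ 2.50×10⁻²⁶ kg.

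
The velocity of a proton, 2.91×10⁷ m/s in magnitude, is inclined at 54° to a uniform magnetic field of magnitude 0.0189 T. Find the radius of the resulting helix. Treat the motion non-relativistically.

r ≈ 13.0 m

v⊥ = v sinθ = 2.91×10⁷·sin54° ≈ 2.354×10⁷ m/s.
r = m v⊥/(|q|B) = (1.673×10⁻²⁷)(2.354×10⁷)/((1.602×10⁻¹⁹)(0.0189)) ≈ 13.0 m.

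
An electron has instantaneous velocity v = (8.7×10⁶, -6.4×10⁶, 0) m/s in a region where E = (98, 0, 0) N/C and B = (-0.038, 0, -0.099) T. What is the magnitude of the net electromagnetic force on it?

v×B = (6.34×10⁵, 8.61×10⁵, -2.43×10⁵) N/C.
E + v×B = (6.34×10⁵, 8.61×10⁵, -2.43×10⁵) N/C.
F = q(E + v×B) = (−1.602×10⁻¹⁹ C)·(6.34×10⁵, 8.61×10⁵, -2.43×10⁵) = (-1.02×10⁻¹³, -1.38×10⁻¹³, 3.90×10⁻¹⁴) N.
|F| = 1.76×10⁻¹³ N.

|F| ≈ 1.76×10⁻¹³ N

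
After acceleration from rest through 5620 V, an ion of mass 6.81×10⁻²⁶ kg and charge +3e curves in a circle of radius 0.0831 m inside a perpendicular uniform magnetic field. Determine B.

v = √(2|q|V/m) = √(2·4.806×10⁻¹⁹·5620/6.81×10⁻²⁶) ≈ 2.816×10⁵ m/s.
B = mv/(|q|r) = (6.81×10⁻²⁶)(2.816×10⁵)/((4.806×10⁻¹⁹)(0.0831)) ≈ 0.480 T.

B ≈ 0.480 T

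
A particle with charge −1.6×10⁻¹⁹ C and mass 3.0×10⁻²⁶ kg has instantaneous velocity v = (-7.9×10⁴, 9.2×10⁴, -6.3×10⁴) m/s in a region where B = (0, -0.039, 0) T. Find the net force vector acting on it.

F ≈ (3.93×10⁻¹⁶, 0, -4.93×10⁻¹⁶) N

v×B = (-2460, 0, 3080) N/C.
F = q v×B = (−1.6×10⁻¹⁹ C)·(-2460, 0, 3080) = (3.93×10⁻¹⁶, 0, -4.93×10⁻¹⁶) N.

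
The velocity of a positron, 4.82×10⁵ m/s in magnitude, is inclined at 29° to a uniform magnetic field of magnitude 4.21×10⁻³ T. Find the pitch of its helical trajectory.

p ≈ 3.58×10⁻³ m

v∥ = v cosθ = 4.82×10⁵·cos29° ≈ 4.216×10⁵ m/s.
T = 2πm/(|q|B) = 2π(9.109×10⁻³¹)/((1.602×10⁻¹⁹)(4.21×10⁻³)) ≈ 8.486×10⁻⁹ s.
pitch = v∥ T = (4.216×10⁵)(8.486×10⁻⁹) ≈ 3.58×10⁻³ m.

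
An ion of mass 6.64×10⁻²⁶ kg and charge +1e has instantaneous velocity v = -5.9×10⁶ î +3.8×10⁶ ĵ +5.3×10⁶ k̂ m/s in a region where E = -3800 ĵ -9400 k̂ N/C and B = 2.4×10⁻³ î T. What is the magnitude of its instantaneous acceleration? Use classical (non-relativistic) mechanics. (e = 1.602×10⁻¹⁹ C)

v×B = (0, 1.27×10⁴, -9120) N/C.
E + v×B = (0, 8920, -1.85×10⁴) N/C.
F = q(E + v×B) = (1.602×10⁻¹⁹ C)·(0, 8920, -1.85×10⁴) = (0, 1.43×10⁻¹⁵, -2.97×10⁻¹⁵) N.
|a| = |F|/m = 3.293×10⁻¹⁵/6.64×10⁻²⁶ ≈ 4.96×10¹⁰ m/s².

|a| ≈ 4.96×10¹⁰ m/s²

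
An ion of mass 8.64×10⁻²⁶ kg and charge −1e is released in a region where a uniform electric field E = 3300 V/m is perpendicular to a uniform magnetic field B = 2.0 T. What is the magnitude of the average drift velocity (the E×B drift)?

v_d ≈ 1600 m/s

In crossed fields the guiding centre drifts at v_d = |E×B|/B² = E/B, independent of charge and mass.
v_d = 3300/2.0 = 1600 m/s.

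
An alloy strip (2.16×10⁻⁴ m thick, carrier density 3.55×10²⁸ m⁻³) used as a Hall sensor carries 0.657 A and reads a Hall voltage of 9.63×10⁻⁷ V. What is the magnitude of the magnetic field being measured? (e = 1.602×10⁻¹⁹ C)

B ≈ 1.80 T

From V_H = IB/(n e t), B = V_H n e t / I.
B = (9.63×10⁻⁷)(3.55×10²⁸)(1.602×10⁻¹⁹)(2.16×10⁻⁴)/0.657 ≈ 1.80 T.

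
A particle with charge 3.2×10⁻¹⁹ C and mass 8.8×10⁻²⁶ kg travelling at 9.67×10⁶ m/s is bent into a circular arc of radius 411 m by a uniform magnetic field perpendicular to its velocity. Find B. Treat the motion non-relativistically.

From |q|vB = mv²/r, B = mv/(|q|r).
B = (8.8×10⁻²⁶)(9.67×10⁶)/((3.2×10⁻¹⁹)(411)) ≈ 6.47×10⁻³ T.

B ≈ 6.47×10⁻³ T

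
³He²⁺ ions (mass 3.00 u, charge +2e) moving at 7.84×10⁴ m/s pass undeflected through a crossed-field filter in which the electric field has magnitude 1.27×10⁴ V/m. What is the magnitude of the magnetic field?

B = 0.162 T

Balance of forces in the selector: qE = qvB ⇒ B = E/v.
B = 1.27×10⁴/7.84×10⁴ = 0.162 T.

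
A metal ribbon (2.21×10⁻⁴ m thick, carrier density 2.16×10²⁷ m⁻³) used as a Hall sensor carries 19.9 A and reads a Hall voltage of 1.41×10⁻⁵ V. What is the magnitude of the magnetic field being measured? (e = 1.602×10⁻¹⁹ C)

B ≈ 0.0542 T

From V_H = IB/(n e t), B = V_H n e t / I.
B = (1.41×10⁻⁵)(2.16×10²⁷)(1.602×10⁻¹⁹)(2.21×10⁻⁴)/19.9 ≈ 0.0542 T.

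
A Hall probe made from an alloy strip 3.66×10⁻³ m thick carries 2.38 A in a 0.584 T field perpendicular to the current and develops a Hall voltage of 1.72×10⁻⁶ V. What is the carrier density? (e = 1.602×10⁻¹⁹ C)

From V_H = IB/(n e t), n = IB/(V_H e t).
n = (2.38)(0.584)/((1.72×10⁻⁶)(1.602×10⁻¹⁹)(3.66×10⁻³)) ≈ 1.38×10²⁷ m⁻³.

n ≈ 1.38×10²⁷ m⁻³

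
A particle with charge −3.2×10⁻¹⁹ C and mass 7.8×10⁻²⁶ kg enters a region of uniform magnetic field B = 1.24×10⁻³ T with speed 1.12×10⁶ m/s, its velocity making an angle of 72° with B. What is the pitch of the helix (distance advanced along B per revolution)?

p ≈ 427 m

v∥ = v cosθ = 1.12×10⁶·cos72° ≈ 3.461×10⁵ m/s.
T = 2πm/(|q|B) = 2π(7.8×10⁻²⁶)/((3.2×10⁻¹⁹)(1.24×10⁻³)) ≈ 1.235×10⁻³ s.
pitch = v∥ T = (3.461×10⁵)(1.235×10⁻³) ≈ 427 m.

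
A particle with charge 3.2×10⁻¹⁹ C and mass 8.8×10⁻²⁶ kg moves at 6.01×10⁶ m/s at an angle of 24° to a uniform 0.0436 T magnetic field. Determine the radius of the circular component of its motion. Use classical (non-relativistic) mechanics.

r ≈ 15.4 m

v⊥ = v sinθ = 6.01×10⁶·sin24° ≈ 2.444×10⁶ m/s.
r = m v⊥/(|q|B) = (8.8×10⁻²⁶)(2.444×10⁶)/((3.2×10⁻¹⁹)(0.0436)) ≈ 15.4 m.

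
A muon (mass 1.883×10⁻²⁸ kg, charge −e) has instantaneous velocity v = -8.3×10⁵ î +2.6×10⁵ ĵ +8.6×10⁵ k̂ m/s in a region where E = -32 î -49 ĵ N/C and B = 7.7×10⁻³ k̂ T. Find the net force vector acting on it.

v×B = (2000, 6390, 0) N/C.
E + v×B = (1970, 6340, 0) N/C.
F = q(E + v×B) = (−1.602×10⁻¹⁹ C)·(1970, 6340, 0) = (-3.16×10⁻¹⁶, -1.02×10⁻¹⁵, 0) N.

F ≈ (-3.16×10⁻¹⁶, -1.02×10⁻¹⁵, 0) N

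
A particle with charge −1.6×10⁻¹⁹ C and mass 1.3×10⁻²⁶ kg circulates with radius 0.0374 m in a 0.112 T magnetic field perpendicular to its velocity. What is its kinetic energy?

v = |q|Br/m, then KE = ½mv² = (qBr)²/(2m).
v = (1.6×10⁻¹⁹)(0.112)(0.0374)/1.3×10⁻²⁶ ≈ 5.155×10⁴ m/s.
KE = ½(1.3×10⁻²⁶)(5.155×10⁴)² ≈ 1.73×10⁻¹⁷ J.

KE ≈ 1.73×10⁻¹⁷ J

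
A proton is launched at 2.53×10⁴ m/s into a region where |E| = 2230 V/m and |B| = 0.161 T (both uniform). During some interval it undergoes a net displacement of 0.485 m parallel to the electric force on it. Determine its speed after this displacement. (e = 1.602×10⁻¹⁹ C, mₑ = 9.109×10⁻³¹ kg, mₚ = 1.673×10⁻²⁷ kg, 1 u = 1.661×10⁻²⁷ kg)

v_f ≈ 4.56×10⁵ m/s

B does no work; ΔKE = |q|E d.
½mv_f² = ½mv₀² + |q|Ed = ½(1.673×10⁻²⁷)(2.53×10⁴)² + (1.602×10⁻¹⁹)(2230)(0.485) ≈ 5.354×10⁻¹⁹ J + 1.733×10⁻¹⁶ J ≈ 1.738×10⁻¹⁶ J.
v_f = √(2·1.738×10⁻¹⁶/1.673×10⁻²⁷) ≈ 4.56×10⁵ m/s.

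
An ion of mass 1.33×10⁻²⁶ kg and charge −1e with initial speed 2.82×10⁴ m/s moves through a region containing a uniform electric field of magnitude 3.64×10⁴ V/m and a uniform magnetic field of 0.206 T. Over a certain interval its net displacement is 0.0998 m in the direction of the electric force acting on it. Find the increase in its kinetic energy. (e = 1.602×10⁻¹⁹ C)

The magnetic force is always ⟂ v and does no work; only the electric force changes KE.
ΔKE = F_E · d = |q|E d = (1.602×10⁻¹⁹)(3.64×10⁴)(0.0998) ≈ 5.82×10⁻¹⁶ J.

ΔKE ≈ 5.82×10⁻¹⁶ J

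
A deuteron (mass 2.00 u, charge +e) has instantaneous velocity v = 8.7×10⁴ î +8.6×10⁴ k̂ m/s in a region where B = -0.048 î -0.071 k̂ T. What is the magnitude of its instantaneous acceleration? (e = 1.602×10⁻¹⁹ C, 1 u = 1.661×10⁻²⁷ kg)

|a| ≈ 9.88×10¹⁰ m/s²

v×B = (0, 2050, 0) N/C.
F = q v×B = (1.602×10⁻¹⁹ C)·(0, 2050, 0) = (0, 3.28×10⁻¹⁶, 0) N.
|a| = |F|/m = 3.282×10⁻¹⁶/3.322×10⁻²⁷ ≈ 9.88×10¹⁰ m/s².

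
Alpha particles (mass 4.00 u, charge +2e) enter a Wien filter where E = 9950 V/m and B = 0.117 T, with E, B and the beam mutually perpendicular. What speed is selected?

For undeflected motion the electric and magnetic forces balance: qE = qvB.
v = E/B = 9950/0.117 = 8.50×10⁴ m/s.

v = 8.50×10⁴ m/s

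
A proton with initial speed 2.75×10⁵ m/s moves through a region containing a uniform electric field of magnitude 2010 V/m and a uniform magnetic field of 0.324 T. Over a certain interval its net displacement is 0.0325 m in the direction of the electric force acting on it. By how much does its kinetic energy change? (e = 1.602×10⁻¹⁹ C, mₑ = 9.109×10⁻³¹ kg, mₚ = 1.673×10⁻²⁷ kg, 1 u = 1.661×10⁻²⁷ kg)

ΔKE ≈ 1.05×10⁻¹⁷ J

The magnetic force is always ⟂ v and does no work; only the electric force changes KE.
ΔKE = F_E · d = |q|E d = (1.602×10⁻¹⁹)(2010)(0.0325) ≈ 1.05×10⁻¹⁷ J.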